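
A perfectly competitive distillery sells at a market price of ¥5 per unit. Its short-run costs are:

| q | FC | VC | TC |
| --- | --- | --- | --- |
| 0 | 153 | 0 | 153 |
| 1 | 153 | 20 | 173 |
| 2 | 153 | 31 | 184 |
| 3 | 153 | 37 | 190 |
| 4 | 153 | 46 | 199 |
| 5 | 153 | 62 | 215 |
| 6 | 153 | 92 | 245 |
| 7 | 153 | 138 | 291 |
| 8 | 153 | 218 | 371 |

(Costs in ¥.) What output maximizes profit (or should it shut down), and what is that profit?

q = 0 (shut down); profit = -¥153

Profit at each row (π = 5q − TC): q=0: -153; q=1: -168; q=2: -174; q=3: -175; q=4: -179; q=5: -190; q=6: -215; q=7: -256; q=8: -331.
Profit is highest at q = 0. Equivalently, the lowest AVC in the table is 46/4 ≈ ¥11.50 at q = 4, and P = ¥5 falls below it — price never covers variable cost, so the firm shuts down and loses only its fixed cost.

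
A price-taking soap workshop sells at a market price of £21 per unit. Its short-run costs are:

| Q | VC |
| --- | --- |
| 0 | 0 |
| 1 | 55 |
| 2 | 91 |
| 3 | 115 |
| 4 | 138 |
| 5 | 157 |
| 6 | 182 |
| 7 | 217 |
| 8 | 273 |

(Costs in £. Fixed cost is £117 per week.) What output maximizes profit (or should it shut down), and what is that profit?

Compute π = P·Q − TC at each output: Q=0: -117; Q=1: -151; Q=2: -166; Q=3: -169; Q=4: -171; Q=5: -169; Q=6: -173; Q=7: -187; Q=8: -222.
Profit is highest at Q = 0. Equivalently, the lowest AVC in the table is 182/6 ≈ £30.33 at Q = 6, and P = £21 falls below it — price never covers variable cost, so the firm shuts down and loses only its fixed cost.

Q = 0 (shut down); profit = -£117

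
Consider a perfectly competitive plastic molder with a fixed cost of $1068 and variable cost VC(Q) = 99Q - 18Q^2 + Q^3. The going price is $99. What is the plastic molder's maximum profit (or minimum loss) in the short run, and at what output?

Profit = -$204 at Q = 12

AVC = 99 - 18Q + Q^2 has its minimum $18 at Q = 9; price $99 clears that bar, so the firm operates.
With MC = 99 - 36Q + 3Q^2, P = MC on the upward-sloping part at Q* = 12.
TR = 99·12 = 1188. TC = 1068 + 324 = 1392. Profit = 1188 − 1392 = -$204.
That loss of $204 beats the $1068 the firm would lose by shutting down; producing recovers $864 of fixed cost.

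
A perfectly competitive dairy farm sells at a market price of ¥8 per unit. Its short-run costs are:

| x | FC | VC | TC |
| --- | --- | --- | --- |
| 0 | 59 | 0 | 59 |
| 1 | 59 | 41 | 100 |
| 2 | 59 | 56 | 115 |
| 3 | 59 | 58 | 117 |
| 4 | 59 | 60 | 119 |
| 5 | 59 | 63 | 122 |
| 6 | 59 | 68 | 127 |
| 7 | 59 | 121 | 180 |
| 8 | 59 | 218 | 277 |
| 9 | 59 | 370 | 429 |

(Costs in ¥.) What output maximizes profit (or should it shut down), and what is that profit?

x = 0 (shut down); profit = -¥59

Compute π = P·x − TC at each output: x=0: -59; x=1: -92; x=2: -99; x=3: -93; x=4: -87; x=5: -82; x=6: -79; x=7: -124; x=8: -213; x=9: -357.
Profit is highest at x = 0. Equivalently, the lowest AVC in the table is 68/6 ≈ ¥11.33 at x = 6, and P = ¥8 falls below it — price never covers variable cost, so the firm shuts down and loses only its fixed cost.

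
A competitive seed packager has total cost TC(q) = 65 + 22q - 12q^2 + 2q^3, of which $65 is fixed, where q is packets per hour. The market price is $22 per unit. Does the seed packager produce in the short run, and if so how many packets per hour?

From TC, MC = TC'(q) = 22 - 24q + 6q^2 and AVC = VC/q = 22 - 12q + 2q^2.
The AVC parabola has its vertex at q = 12/4 = 3, where AVC = 22 - 12·3 + 2·3^2 = $4.
P = $22 exceeds min AVC = $4, so the firm stays open.
Set P = MC: 22 = 22 - 24q + 6q^2 → -24q + 6q^2 = 0. The roots are q = 0 and q = 4; the profit-maximizing output is on the rising part of MC, so q* = 4.
Check: AVC at q = 4 is $6 ≤ P, so revenue covers variable cost.
Profit = P·q − TC = 22·4 − 89 = -$1, a loss, but smaller than the $65 fixed cost the firm would lose by shutting down.

Produce at q = 4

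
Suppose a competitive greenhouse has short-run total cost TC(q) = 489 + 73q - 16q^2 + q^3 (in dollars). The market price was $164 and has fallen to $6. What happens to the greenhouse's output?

AVC = 73 - 16q + q^2, minimized at q = 8 where min AVC = $9. MC = 73 - 32q + 3q^2.
At P = $164 ≥ min AVC, set P = MC on the rising branch: q = 13.
At P = $6 < min AVC = $9, price no longer covers variable cost at any output, so the firm shuts down: q = 0.

Output falls from 13 to 0 (the firm shuts down)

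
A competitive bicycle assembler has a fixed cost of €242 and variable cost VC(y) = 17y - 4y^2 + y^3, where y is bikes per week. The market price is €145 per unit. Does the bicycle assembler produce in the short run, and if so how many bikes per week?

Produce at y = 8

Variable cost is VC = 17y - 4y^2 + y^3, so AVC = VC/y = 17 - 4y + y^2 and MC = dTC/dy = 17 - 8y + 3y^2.
AVC is minimized where dAVC/dy = -4 + 2y = 0, at y = 2; min AVC = 17 - 4·2 + 2^2 = €13.
P = €145 exceeds min AVC = €13, so the firm stays open.
Solving P = MC: -128 - 8y + 3y^2 = 0 ⇒ y = -16/3 or 8. On the upward-sloping branch, y* = 8.
Check: AVC at y = 8 is €49 ≤ P, so revenue covers variable cost.
Profit = P·y − TC = 145·8 − 634 = €526.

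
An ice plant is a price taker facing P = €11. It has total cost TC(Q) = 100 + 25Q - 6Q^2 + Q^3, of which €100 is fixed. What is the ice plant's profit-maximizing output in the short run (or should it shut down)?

Variable cost is VC = 25Q - 6Q^2 + Q^3, so AVC = VC/Q = 25 - 6Q + Q^2 and MC = dTC/dQ = 25 - 12Q + 3Q^2.
The AVC parabola has its vertex at Q = 6/2 = 3, where AVC = 25 - 6·3 + 3^2 = €16.
P = €11 lies below min AVC = €16; no output level covers variable cost.
Shutting down limits the loss to fixed cost, €100.

Shut down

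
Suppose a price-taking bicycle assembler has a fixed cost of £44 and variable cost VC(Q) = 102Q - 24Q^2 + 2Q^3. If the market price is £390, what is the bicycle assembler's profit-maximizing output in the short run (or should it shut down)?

Produce at Q = 12

Strip out fixed cost: VC = 102Q - 24Q^2 + 2Q^3. Then AVC = 102 - 24Q + 2Q^2 and MC = 102 - 48Q + 6Q^2.
AVC is minimized where dAVC/dQ = -24 + 4Q = 0, at Q = 6; min AVC = 102 - 24·6 + 2·6^2 = £30.
Since P = £390 ≥ min AVC = £30, price covers variable cost and the firm should produce.
Set P = MC: 390 = 102 - 48Q + 6Q^2 → -288 - 48Q + 6Q^2 = 0. The roots are Q = -4 and Q = 12; the profit-maximizing output is on the rising part of MC, so Q* = 12.
Check: AVC at Q = 12 is £102 ≤ P, so revenue covers variable cost.
Profit = P·Q − TC = 390·12 − 1268 = £3412.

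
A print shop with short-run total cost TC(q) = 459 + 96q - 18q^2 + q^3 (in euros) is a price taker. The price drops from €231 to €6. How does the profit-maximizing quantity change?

Output falls from 15 to 0 (the firm shuts down)

AVC = 96 - 18q + q^2, minimized at q = 9 where min AVC = €15. MC = 96 - 36q + 3q^2.
At P = €231 ≥ min AVC, set P = MC on the rising branch: q = 15.
At P = €6 < min AVC = €15, price no longer covers variable cost at any output, so the firm shuts down: q = 0.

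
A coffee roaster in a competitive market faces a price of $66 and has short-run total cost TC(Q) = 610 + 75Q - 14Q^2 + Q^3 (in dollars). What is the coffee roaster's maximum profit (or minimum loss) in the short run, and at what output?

AVC = 75 - 14Q + Q^2; min AVC = $26 at Q = 7. Since P = $66 ≥ min AVC, the firm produces.
MC = 75 - 28Q + 3Q^2. Setting P = MC and taking the root on the rising branch gives Q* = 9.
TR = 66·9 = 594. TC = 610 + 270 = 880. Profit = 594 − 880 = -$286.
That loss of $286 beats the $610 the firm would lose by shutting down; producing recovers $324 of fixed cost.

Profit = -$286 at Q = 9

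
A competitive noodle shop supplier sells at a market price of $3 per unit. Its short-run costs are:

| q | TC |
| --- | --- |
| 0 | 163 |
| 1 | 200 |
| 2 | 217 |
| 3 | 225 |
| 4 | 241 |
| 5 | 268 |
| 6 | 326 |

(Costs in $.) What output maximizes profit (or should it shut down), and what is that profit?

q = 0 (shut down); profit = -$163

Tabulate TR − TC: q=0: -163; q=1: -197; q=2: -211; q=3: -216; q=4: -229; q=5: -253; q=6: -308.
Profit is highest at q = 0. Equivalently, the lowest AVC in the table is 78/4 ≈ $19.50 at q = 4, and P = $3 falls below it — price never covers variable cost, so the firm shuts down and loses only its fixed cost.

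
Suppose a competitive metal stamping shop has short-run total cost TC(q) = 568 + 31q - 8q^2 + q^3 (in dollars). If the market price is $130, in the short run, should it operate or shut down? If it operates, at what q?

Variable cost is VC = 31q - 8q^2 + q^3, so AVC = VC/q = 31 - 8q + q^2 and MC = dTC/dq = 31 - 16q + 3q^2.
The AVC parabola has its vertex at q = 8/2 = 4, where AVC = 31 - 8·4 + 4^2 = $15.
P = $130 exceeds min AVC = $15, so the firm stays open.
Solving P = MC: -99 - 16q + 3q^2 = 0 ⇒ q = -11/3 or 9. On the upward-sloping branch, q* = 9.
Check: AVC at q = 9 is $40 ≤ P, so revenue covers variable cost.
Profit = P·q − TC = 130·9 − 928 = $242.

Produce at q = 9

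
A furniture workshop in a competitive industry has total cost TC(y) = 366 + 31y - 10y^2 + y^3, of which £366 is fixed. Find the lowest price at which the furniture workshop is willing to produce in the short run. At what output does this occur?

The shutdown price is the minimum of AVC. VC = 31y - 10y^2 + y^3, so AVC = 31 - 10y + y^2.
dAVC/dy = -10 + 2y = 0 gives y = 5. min AVC = 31 - 10·5 + 5^2 = 6.
The firm shuts down for any P below £6.

£6 per unit, at y = 5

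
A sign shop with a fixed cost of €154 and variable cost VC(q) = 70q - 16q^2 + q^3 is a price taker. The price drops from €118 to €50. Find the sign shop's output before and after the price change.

Output falls from 12 to 10

MC = 70 - 32q + 3q^2; the shutdown threshold is min AVC = €6 (at q = 8).
At P = €118 ≥ min AVC, set P = MC on the rising branch: q = 12.
At P = €50 ≥ min AVC, set P = MC: q = 10. The firm stays open but cuts output.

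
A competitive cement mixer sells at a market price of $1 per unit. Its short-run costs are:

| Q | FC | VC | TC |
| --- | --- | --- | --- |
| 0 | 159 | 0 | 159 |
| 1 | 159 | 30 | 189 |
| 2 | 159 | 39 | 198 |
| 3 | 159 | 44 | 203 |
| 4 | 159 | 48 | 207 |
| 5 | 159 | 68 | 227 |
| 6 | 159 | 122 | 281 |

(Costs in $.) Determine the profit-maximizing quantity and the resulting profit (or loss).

Q = 0 (shut down); profit = -$159

Profit at each row (π = 1Q − TC): Q=0: -159; Q=1: -188; Q=2: -196; Q=3: -200; Q=4: -203; Q=5: -222; Q=6: -275.
Profit is highest at Q = 0. Equivalently, the lowest AVC in the table is 48/4 ≈ $12 at Q = 4, and P = $1 falls below it — price never covers variable cost, so the firm shuts down and loses only its fixed cost.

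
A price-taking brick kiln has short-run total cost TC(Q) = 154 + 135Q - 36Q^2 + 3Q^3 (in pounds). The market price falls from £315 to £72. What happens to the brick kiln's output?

Output falls from 10 to 7

AVC = 135 - 36Q + 3Q^2, minimized at Q = 6 where min AVC = £27. MC = 135 - 72Q + 9Q^2.
With P = £315 above the shutdown price, P = MC gives Q = 10.
At P = £72 ≥ min AVC, set P = MC: Q = 7. The firm stays open but cuts output.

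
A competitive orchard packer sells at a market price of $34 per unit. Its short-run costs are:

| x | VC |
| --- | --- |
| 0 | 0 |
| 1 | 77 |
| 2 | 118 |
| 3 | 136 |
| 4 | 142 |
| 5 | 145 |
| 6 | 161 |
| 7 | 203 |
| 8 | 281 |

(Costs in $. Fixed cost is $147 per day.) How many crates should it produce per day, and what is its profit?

x = 6; profit = -$104

Compute π = P·x − TC at each output: x=0: -147; x=1: -190; x=2: -197; x=3: -181; x=4: -153; x=5: -122; x=6: -104; x=7: -112; x=8: -156.
Profit is maximized at x = 6. AVC there is 161/6 = $26.83 ≤ P, so producing beats shutting down (which would give -$147).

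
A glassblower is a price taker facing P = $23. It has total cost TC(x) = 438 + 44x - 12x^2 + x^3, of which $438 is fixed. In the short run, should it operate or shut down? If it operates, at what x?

Strip out fixed cost: VC = 44x - 12x^2 + x^3. Then AVC = 44 - 12x + x^2 and MC = 44 - 24x + 3x^2.
AVC is minimized where dAVC/dx = -12 + 2x = 0, at x = 6; min AVC = 44 - 12·6 + 6^2 = $8.
Because $23 ≥ $8, revenue can cover variable cost; the firm operates.
Solving P = MC: 21 - 24x + 3x^2 = 0 ⇒ x = 1 or 7. On the upward-sloping branch, x* = 7.
Check: AVC at x = 7 is $9 ≤ P, so revenue covers variable cost.
Profit = P·x − TC = 23·7 − 501 = -$340, a loss, but smaller than the $438 fixed cost the firm would lose by shutting down.

Produce at x = 7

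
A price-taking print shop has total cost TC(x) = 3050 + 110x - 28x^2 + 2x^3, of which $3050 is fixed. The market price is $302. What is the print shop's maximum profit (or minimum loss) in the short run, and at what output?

Profit = -$170 at x = 12

AVC = 110 - 28x + 2x^2; min AVC = $12 at x = 7. Since P = $302 ≥ min AVC, the firm produces.
MC = 110 - 56x + 6x^2. Setting P = MC and taking the root on the rising branch gives x* = 12.
TR = 302·12 = 3624. TC = 3050 + 744 = 3794. Profit = 3624 − 3794 = -$170.
Shutting down would mean losing the fixed cost of $3050, so operating at a loss of $170 is better by $2880.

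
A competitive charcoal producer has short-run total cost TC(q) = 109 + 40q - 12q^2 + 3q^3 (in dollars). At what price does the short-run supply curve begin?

$28 per unit

Short-run supply begins at min AVC. From VC = 40q - 12q^2 + 3q^3, AVC = 40 - 12q + 3q^2.
At the minimum of AVC, MC = AVC. MC = 40 - 24q + 9q^2; setting MC = AVC gives 6q^2 - 12q = 0, so q = 2. min AVC = 28.
So the shutdown price is $28.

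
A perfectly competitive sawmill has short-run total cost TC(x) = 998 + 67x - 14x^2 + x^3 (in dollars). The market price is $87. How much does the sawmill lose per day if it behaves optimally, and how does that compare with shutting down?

Profit = -$398 at x = 10

AVC = 67 - 14x + x^2; min AVC = $18 at x = 7. Since P = $87 ≥ min AVC, the firm produces.
MC = 67 - 28x + 3x^2. Setting P = MC and taking the root on the rising branch gives x* = 10.
TR = 87·10 = 870. TC = 998 + 270 = 1268. Profit = 870 − 1268 = -$398.
By producing, the firm covers all variable cost plus $600 of fixed cost; shutting down would lose the full $998.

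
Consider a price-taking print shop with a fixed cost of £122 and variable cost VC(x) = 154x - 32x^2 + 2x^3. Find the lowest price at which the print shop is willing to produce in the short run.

£26 per unit

The shutdown price is the minimum of AVC. VC = 154x - 32x^2 + 2x^3, so AVC = 154 - 32x + 2x^2.
At the minimum of AVC, MC = AVC. MC = 154 - 64x + 6x^2; setting MC = AVC gives 4x^2 - 32x = 0, so x = 8. min AVC = 26.
So the shutdown price is £26.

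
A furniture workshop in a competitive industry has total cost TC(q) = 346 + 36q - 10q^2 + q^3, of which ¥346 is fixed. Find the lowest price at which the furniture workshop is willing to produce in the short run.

The firm shuts down when price falls below the minimum of average variable cost. AVC = VC/q = 36 - 10q + q^2.
At the minimum of AVC, MC = AVC. MC = 36 - 20q + 3q^2; setting MC = AVC gives 2q^2 - 10q = 0, so q = 5. min AVC = 11.
The firm shuts down for any P below ¥11.

¥11 per unit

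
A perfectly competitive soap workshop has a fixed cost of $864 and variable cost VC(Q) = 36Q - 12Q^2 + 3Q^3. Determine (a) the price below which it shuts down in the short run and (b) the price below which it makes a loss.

Shutdown price = $24; break-even price = $216

Shutdown price = min AVC. AVC = 36 - 12Q + 3Q^2, with vertex at Q = 2 and minimum $24.
ATC = 864/Q + 36 - 12Q + 3Q^2. Setting dATC/dQ = −864/Q^2 − 12 + 6Q = 0 gives Q = 6 (since 6·6^3 − 12·6^2 = 864).
min ATC = 864/6 + 36 − 12·6 + 3·6^2 = $216. That is the break-even price.
Between these two prices the firm operates at a loss; above $216 it earns a profit.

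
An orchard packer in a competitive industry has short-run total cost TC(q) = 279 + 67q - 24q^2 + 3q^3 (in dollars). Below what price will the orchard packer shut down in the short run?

$19 per unit

The firm shuts down when price falls below the minimum of average variable cost. AVC = VC/q = 67 - 24q + 3q^2.
dAVC/dq = -24 + 6q = 0 gives q = 4. min AVC = 67 - 24·4 + 3·4^2 = 19.
The firm shuts down for any P below $19.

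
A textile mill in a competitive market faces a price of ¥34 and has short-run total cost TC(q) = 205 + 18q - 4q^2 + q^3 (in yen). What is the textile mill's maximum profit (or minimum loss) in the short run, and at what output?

Profit = -¥141 at q = 4

AVC = 18 - 4q + q^2; min AVC = ¥14 at q = 2. Since P = ¥34 ≥ min AVC, the firm produces.
With MC = 18 - 8q + 3q^2, P = MC on the upward-sloping part at q* = 4.
TR = 34·4 = 136. TC = 205 + 72 = 277. Profit = 136 − 277 = -¥141.
Shutting down would mean losing the fixed cost of ¥205, so operating at a loss of ¥141 is better by ¥64.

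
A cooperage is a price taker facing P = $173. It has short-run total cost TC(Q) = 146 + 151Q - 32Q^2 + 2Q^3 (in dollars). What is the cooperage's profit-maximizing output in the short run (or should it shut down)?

Strip out fixed cost: VC = 151Q - 32Q^2 + 2Q^3. Then AVC = 151 - 32Q + 2Q^2 and MC = 151 - 64Q + 6Q^2.
AVC is minimized where dAVC/dQ = -32 + 4Q = 0, at Q = 8; min AVC = 151 - 32·8 + 2·8^2 = $23.
Since P = $173 ≥ min AVC = $23, price covers variable cost and the firm should produce.
P = MC gives -22 - 64Q + 6Q^2 = 0, with roots -1/3 and 11. Take the larger (rising MC): Q* = 11.
Check: AVC at Q = 11 is $41 ≤ P, so revenue covers variable cost.
Profit = P·Q − TC = 173·11 − 597 = $1306.

Produce at Q = 11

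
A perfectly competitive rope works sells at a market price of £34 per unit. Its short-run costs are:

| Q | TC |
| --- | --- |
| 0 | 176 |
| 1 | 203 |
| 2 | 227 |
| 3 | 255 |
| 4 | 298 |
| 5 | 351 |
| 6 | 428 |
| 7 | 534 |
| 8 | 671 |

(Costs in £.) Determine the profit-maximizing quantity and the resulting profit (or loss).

Q = 3; profit = -£153

Profit at each row (π = 34Q − TC): Q=0: -176; Q=1: -169; Q=2: -159; Q=3: -153; Q=4: -162; Q=5: -181; Q=6: -224; Q=7: -296; Q=8: -399.
Profit is maximized at Q = 3. AVC there is 79/3 = £26.33 ≤ P, so producing beats shutting down (which would give -£176).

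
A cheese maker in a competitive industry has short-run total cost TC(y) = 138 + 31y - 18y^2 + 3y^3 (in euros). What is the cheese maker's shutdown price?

€4 per unit

Short-run supply begins at min AVC. From VC = 31y - 18y^2 + 3y^3, AVC = 31 - 18y + 3y^2.
dAVC/dy = -18 + 6y = 0 gives y = 3. min AVC = 31 - 18·3 + 3·3^2 = 4.
The firm shuts down for any P below €4.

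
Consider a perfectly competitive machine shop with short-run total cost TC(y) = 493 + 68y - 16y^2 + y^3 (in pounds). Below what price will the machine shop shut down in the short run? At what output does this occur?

£4 per unit, at y = 8

The firm shuts down when price falls below the minimum of average variable cost. AVC = VC/y = 68 - 16y + y^2.
At the minimum of AVC, MC = AVC. MC = 68 - 32y + 3y^2; setting MC = AVC gives 2y^2 - 16y = 0, so y = 8. min AVC = 4.
The firm shuts down for any P below £4.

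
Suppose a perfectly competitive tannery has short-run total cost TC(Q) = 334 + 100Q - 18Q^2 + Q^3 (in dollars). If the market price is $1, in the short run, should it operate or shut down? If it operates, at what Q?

Shut down

From TC, MC = TC'(Q) = 100 - 36Q + 3Q^2 and AVC = VC/Q = 100 - 18Q + Q^2.
The AVC parabola has its vertex at Q = 18/2 = 9, where AVC = 100 - 18·9 + 9^2 = $19.
With P < min AVC ($1 < $19), every unit sold adds to the loss.
Shutting down limits the loss to fixed cost, $334.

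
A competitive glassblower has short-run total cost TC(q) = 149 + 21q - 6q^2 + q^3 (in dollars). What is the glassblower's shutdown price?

$12 per unit

Short-run supply begins at min AVC. From VC = 21q - 6q^2 + q^3, AVC = 21 - 6q + q^2.
dAVC/dq = -6 + 2q = 0 gives q = 3. min AVC = 21 - 6·3 + 3^2 = 12.
The firm shuts down for any P below $12.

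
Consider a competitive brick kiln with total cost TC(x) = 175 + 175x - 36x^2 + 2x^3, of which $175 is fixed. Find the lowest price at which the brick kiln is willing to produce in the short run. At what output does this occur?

The shutdown price is the minimum of AVC. VC = 175x - 36x^2 + 2x^3, so AVC = 175 - 36x + 2x^2.
At the minimum of AVC, MC = AVC. MC = 175 - 72x + 6x^2; setting MC = AVC gives 4x^2 - 36x = 0, so x = 9. min AVC = 13.
So the shutdown price is $13.

$13 per unit, at x = 9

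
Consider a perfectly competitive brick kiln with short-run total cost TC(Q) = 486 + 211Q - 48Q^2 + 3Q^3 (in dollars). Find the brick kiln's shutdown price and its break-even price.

Shutdown price = $19; break-even price = $76

Shutdown price = min AVC. AVC = 211 - 48Q + 3Q^2, with vertex at Q = 8 and minimum $19.
ATC = 486/Q + 211 - 48Q + 3Q^2. Setting dATC/dQ = −486/Q^2 − 48 + 6Q = 0 gives Q = 9 (since 6·9^3 − 48·9^2 = 486).
min ATC = 486/9 + 211 − 48·9 + 3·9^2 = $76. That is the break-even price.
Between these two prices the firm operates at a loss; above $76 it earns a profit.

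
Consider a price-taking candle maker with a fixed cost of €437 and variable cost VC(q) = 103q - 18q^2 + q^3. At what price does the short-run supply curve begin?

€22 per unit

The firm shuts down when price falls below the minimum of average variable cost. AVC = VC/q = 103 - 18q + q^2.
dAVC/dq = -18 + 2q = 0 gives q = 9. min AVC = 103 - 18·9 + 9^2 = 22.
For P < €22 the firm produces nothing.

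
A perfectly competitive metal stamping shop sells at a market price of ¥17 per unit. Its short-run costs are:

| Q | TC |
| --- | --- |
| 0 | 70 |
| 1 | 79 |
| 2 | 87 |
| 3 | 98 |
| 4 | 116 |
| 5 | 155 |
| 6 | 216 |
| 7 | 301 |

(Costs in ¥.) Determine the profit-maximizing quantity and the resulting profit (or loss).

Profit at each row (π = 17Q − TC): Q=0: -70; Q=1: -62; Q=2: -53; Q=3: -47; Q=4: -48; Q=5: -70; Q=6: -114; Q=7: -182.
Profit is maximized at Q = 3. AVC there is 28/3 = ¥9.33 ≤ P, so producing beats shutting down (which would give -¥70).

Q = 3; profit = -¥47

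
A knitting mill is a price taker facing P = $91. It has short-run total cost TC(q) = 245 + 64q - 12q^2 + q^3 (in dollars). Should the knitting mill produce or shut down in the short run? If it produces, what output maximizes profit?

Produce at q = 9

Variable cost is VC = 64q - 12q^2 + q^3, so AVC = VC/q = 64 - 12q + q^2 and MC = dTC/dq = 64 - 24q + 3q^2.
AVC hits its minimum where MC = AVC, at q = 6, giving min AVC = 64 - 12·6 + 6^2 = $28.
Since P = $91 ≥ min AVC = $28, price covers variable cost and the firm should produce.
Solving P = MC: -27 - 24q + 3q^2 = 0 ⇒ q = -1 or 9. On the upward-sloping branch, q* = 9.
Check: AVC at q = 9 is $37 ≤ P, so revenue covers variable cost.
Profit = P·q − TC = 91·9 − 578 = $241.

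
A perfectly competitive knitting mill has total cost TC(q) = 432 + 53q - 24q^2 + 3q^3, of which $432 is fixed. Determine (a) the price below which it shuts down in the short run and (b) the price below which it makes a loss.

Shutdown price = min AVC. AVC = 53 - 24q + 3q^2, with vertex at q = 4 and minimum $5.
ATC = 432/q + 53 - 24q + 3q^2. Setting dATC/dq = −432/q^2 − 24 + 6q = 0 gives q = 6 (since 6·6^3 − 24·6^2 = 432).
min ATC = 432/6 + 53 − 24·6 + 3·6^2 = $89. That is the break-even price.
For $5 ≤ P < $89 the firm produces at a loss; below $5 it shuts down.

Shutdown price = $5; break-even price = $89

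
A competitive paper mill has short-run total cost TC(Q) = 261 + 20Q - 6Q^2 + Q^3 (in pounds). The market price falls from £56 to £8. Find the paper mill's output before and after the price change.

Output falls from 6 to 0 (the firm shuts down)

MC = 20 - 12Q + 3Q^2; the shutdown threshold is min AVC = £11 (at Q = 3).
With P = £56 above the shutdown price, P = MC gives Q = 6.
At P = £8 < min AVC = £11, price no longer covers variable cost at any output, so the firm shuts down: Q = 0.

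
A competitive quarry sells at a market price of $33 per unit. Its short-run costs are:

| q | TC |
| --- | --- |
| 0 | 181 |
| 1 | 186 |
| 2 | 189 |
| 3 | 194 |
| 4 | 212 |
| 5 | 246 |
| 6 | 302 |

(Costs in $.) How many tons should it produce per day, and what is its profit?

Profit at each row (π = 33q − TC): q=0: -181; q=1: -153; q=2: -123; q=3: -95; q=4: -80; q=5: -81; q=6: -104.
Profit is maximized at q = 4. AVC there is 31/4 = $7.75 ≤ P, so producing beats shutting down (which would give -$181).

q = 4; profit = -$80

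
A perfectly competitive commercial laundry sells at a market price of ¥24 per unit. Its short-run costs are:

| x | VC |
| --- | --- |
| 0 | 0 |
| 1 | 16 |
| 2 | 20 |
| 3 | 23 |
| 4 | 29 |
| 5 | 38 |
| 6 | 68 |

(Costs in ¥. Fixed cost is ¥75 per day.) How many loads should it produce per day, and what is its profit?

x = 5; profit = ¥7

Profit at each row (π = 24x − TC): x=0: -75; x=1: -67; x=2: -47; x=3: -26; x=4: -8; x=5: 7; x=6: 1.
Profit is maximized at x = 5. AVC there is 38/5 = ¥7.60 ≤ P, so producing beats shutting down (which would give -¥75).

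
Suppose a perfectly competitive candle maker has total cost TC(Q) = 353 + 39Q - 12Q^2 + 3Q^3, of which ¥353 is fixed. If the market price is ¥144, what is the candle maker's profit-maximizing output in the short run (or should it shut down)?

Produce at Q = 5

From TC, MC = TC'(Q) = 39 - 24Q + 9Q^2 and AVC = VC/Q = 39 - 12Q + 3Q^2.
The AVC parabola has its vertex at Q = 12/6 = 2, where AVC = 39 - 12·2 + 3·2^2 = ¥27.
Because ¥144 ≥ ¥27, revenue can cover variable cost; the firm operates.
Set P = MC: 144 = 39 - 24Q + 9Q^2 → -105 - 24Q + 9Q^2 = 0. The roots are Q = -7/3 and Q = 5; the profit-maximizing output is on the rising part of MC, so Q* = 5.
Check: AVC at Q = 5 is ¥54 ≤ P, so revenue covers variable cost.
Profit = P·Q − TC = 144·5 − 623 = ¥97.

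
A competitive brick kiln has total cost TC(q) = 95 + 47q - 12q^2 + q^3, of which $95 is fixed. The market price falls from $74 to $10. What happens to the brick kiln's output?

MC = 47 - 24q + 3q^2; the shutdown threshold is min AVC = $11 (at q = 6).
At P = $74 ≥ min AVC, set P = MC on the rising branch: q = 9.
At P = $10 < min AVC = $11, price no longer covers variable cost at any output, so the firm shuts down: q = 0.

Output falls from 9 to 0 (the firm shuts down)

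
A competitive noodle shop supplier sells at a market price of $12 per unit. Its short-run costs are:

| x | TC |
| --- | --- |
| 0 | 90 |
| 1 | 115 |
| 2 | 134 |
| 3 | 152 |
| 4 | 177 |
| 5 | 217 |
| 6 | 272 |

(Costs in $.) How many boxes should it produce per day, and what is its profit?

x = 0 (shut down); profit = -$90

Profit at each row (π = 12x − TC): x=0: -90; x=1: -103; x=2: -110; x=3: -116; x=4: -129; x=5: -157; x=6: -200.
Profit is highest at x = 0. Equivalently, the lowest AVC in the table is 62/3 ≈ $20.67 at x = 3, and P = $12 falls below it — price never covers variable cost, so the firm shuts down and loses only its fixed cost.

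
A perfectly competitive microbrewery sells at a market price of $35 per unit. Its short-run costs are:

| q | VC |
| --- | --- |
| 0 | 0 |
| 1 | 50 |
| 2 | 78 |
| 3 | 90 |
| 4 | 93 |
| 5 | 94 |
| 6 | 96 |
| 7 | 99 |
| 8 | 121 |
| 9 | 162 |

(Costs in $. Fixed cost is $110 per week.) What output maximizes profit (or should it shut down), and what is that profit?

Profit at each row (π = 35q − TC): q=0: -110; q=1: -125; q=2: -118; q=3: -95; q=4: -63; q=5: -29; q=6: 4; q=7: 36; q=8: 49; q=9: 43.
Profit is maximized at q = 8. AVC there is 121/8 = $15.12 ≤ P, so producing beats shutting down (which would give -$110).

q = 8; profit = $49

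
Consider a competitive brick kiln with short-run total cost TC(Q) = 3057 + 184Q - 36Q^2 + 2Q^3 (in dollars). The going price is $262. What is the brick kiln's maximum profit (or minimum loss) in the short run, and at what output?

AVC = 184 - 36Q + 2Q^2; min AVC = $22 at Q = 9. Since P = $262 ≥ min AVC, the firm produces.
MC = 184 - 72Q + 6Q^2. Setting P = MC and taking the root on the rising branch gives Q* = 13.
TR = 262·13 = 3406. TC = 3057 + 702 = 3759. Profit = 3406 − 3759 = -$353.
By producing, the firm covers all variable cost plus $2704 of fixed cost; shutting down would lose the full $3057.

Profit = -$353 at Q = 13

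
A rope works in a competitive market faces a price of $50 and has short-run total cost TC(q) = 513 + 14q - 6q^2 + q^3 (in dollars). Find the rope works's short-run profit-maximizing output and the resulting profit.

Profit = -$297 at q = 6

AVC = 14 - 6q + q^2; min AVC = $5 at q = 3. Since P = $50 ≥ min AVC, the firm produces.
With MC = 14 - 12q + 3q^2, P = MC on the upward-sloping part at q* = 6.
TR = 50·6 = 300. TC = 513 + 84 = 597. Profit = 300 − 597 = -$297.
Shutting down would mean losing the fixed cost of $513, so operating at a loss of $297 is better by $216.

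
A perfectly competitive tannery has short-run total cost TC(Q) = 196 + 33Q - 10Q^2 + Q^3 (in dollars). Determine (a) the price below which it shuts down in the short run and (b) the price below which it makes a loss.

Shutdown price = min AVC. AVC = 33 - 10Q + Q^2, with vertex at Q = 5 and minimum $8.
ATC = 196/Q + 33 - 10Q + Q^2. Setting dATC/dQ = −196/Q^2 − 10 + 2Q = 0 gives Q = 7 (since 2·7^3 − 10·7^2 = 196).
min ATC = 196/7 + 33 − 10·7 + 7^2 = $40. That is the break-even price.
For $8 ≤ P < $40 the firm produces at a loss; below $8 it shuts down.

Shutdown price = $8; break-even price = $40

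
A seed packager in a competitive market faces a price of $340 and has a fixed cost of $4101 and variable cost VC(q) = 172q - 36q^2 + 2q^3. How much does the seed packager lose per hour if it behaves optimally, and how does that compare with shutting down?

Profit = -$181 at q = 14

AVC = 172 - 36q + 2q^2; min AVC = $10 at q = 9. Since P = $340 ≥ min AVC, the firm produces.
With MC = 172 - 72q + 6q^2, P = MC on the upward-sloping part at q* = 14.
TR = 340·14 = 4760. TC = 4101 + 840 = 4941. Profit = 4760 − 4941 = -$181.
Shutting down would mean losing the fixed cost of $4101, so operating at a loss of $181 is better by $3920.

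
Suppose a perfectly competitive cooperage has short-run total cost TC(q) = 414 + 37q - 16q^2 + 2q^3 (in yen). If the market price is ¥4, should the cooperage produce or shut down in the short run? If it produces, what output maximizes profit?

Variable cost is VC = 37q - 16q^2 + 2q^3, so AVC = VC/q = 37 - 16q + 2q^2 and MC = dTC/dq = 37 - 32q + 6q^2.
AVC is minimized where dAVC/dq = -16 + 4q = 0, at q = 4; min AVC = 37 - 16·4 + 2·4^2 = ¥5.
With P < min AVC (¥4 < ¥5), every unit sold adds to the loss.
The firm minimizes its loss by shutting down and losing only its fixed cost of ¥414.

Shut down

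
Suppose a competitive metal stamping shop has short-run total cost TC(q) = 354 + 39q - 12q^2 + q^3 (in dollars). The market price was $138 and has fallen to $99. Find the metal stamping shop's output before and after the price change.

Output falls from 11 to 10

AVC = 39 - 12q + q^2, minimized at q = 6 where min AVC = $3. MC = 39 - 24q + 3q^2.
At P = $138 ≥ min AVC, set P = MC on the rising branch: q = 11.
At P = $99 ≥ min AVC, set P = MC: q = 10. The firm stays open but cuts output.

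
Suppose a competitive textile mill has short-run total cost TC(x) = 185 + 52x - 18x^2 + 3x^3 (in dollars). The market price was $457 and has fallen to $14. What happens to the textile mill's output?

MC = 52 - 36x + 9x^2; the shutdown threshold is min AVC = $25 (at x = 3).
With P = $457 above the shutdown price, P = MC gives x = 9.
At P = $14 < min AVC = $25, price no longer covers variable cost at any output, so the firm shuts down: x = 0.

Output falls from 9 to 0 (the firm shuts down)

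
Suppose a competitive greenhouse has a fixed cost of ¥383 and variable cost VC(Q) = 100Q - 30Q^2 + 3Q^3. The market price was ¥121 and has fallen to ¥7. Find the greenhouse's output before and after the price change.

Output falls from 7 to 0 (the firm shuts down)

MC = 100 - 60Q + 9Q^2; the shutdown threshold is min AVC = ¥25 (at Q = 5).
With P = ¥121 above the shutdown price, P = MC gives Q = 7.
At P = ¥7 < min AVC = ¥25, price no longer covers variable cost at any output, so the firm shuts down: Q = 0.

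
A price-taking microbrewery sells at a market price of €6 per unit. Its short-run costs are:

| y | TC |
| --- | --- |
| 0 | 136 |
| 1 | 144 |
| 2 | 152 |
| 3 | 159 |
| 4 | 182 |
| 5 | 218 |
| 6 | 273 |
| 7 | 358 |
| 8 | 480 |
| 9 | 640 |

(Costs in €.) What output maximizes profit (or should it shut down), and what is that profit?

Compute π = P·y − TC at each output: y=0: -136; y=1: -138; y=2: -140; y=3: -141; y=4: -158; y=5: -188; y=6: -237; y=7: -316; y=8: -432; y=9: -586.
Profit is highest at y = 0. Equivalently, the lowest AVC in the table is 23/3 ≈ €7.67 at y = 3, and P = €6 falls below it — price never covers variable cost, so the firm shuts down and loses only its fixed cost.

y = 0 (shut down); profit = -€136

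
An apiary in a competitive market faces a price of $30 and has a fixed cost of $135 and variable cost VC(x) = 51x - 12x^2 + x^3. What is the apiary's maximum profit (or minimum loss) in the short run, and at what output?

Profit = -$37 at x = 7

AVC = 51 - 12x + x^2 has its minimum $15 at x = 6; price $30 clears that bar, so the firm operates.
With MC = 51 - 24x + 3x^2, P = MC on the upward-sloping part at x* = 7.
TR = 30·7 = 210. TC = 135 + 112 = 247. Profit = 210 − 247 = -$37.
By producing, the firm covers all variable cost plus $98 of fixed cost; shutting down would lose the full $135.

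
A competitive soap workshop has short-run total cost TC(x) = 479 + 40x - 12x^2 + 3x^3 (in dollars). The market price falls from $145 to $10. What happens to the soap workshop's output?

MC = 40 - 24x + 9x^2; the shutdown threshold is min AVC = $28 (at x = 2).
With P = $145 above the shutdown price, P = MC gives x = 5.
At P = $10 < min AVC = $28, price no longer covers variable cost at any output, so the firm shuts down: x = 0.

Output falls from 5 to 0 (the firm shuts down)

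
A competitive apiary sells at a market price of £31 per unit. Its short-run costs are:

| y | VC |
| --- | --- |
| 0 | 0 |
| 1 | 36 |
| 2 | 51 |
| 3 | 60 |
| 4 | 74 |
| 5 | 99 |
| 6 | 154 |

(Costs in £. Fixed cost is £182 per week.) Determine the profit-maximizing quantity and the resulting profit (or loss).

y = 5; profit = -£126

Profit at each row (π = 31y − TC): y=0: -182; y=1: -187; y=2: -171; y=3: -149; y=4: -132; y=5: -126; y=6: -150.
Profit is maximized at y = 5. AVC there is 99/5 = £19.80 ≤ P, so producing beats shutting down (which would give -£182).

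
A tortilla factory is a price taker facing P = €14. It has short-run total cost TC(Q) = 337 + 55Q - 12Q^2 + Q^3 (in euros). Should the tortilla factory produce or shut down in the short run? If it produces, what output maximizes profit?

Shut down

From TC, MC = TC'(Q) = 55 - 24Q + 3Q^2 and AVC = VC/Q = 55 - 12Q + Q^2.
AVC hits its minimum where MC = AVC, at Q = 6, giving min AVC = 55 - 12·6 + 6^2 = €19.
P = €14 lies below min AVC = €19; no output level covers variable cost.
Shutting down limits the loss to fixed cost, €337.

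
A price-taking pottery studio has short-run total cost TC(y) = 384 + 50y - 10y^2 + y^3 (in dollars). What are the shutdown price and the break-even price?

Shutdown price = min AVC. AVC = 50 - 10y + y^2, with vertex at y = 5 and minimum $25.
ATC = 384/y + 50 - 10y + y^2. Setting dATC/dy = −384/y^2 − 10 + 2y = 0 gives y = 8 (since 2·8^3 − 10·8^2 = 384).
min ATC = 384/8 + 50 − 10·8 + 8^2 = $82. That is the break-even price.
Between these two prices the firm operates at a loss; above $82 it earns a profit.

Shutdown price = $25; break-even price = $82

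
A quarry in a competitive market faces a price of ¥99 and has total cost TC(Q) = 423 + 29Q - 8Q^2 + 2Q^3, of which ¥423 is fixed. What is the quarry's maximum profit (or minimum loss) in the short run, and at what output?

AVC = 29 - 8Q + 2Q^2; min AVC = ¥21 at Q = 2. Since P = ¥99 ≥ min AVC, the firm produces.
MC = 29 - 16Q + 6Q^2. Setting P = MC and taking the root on the rising branch gives Q* = 5.
TR = 99·5 = 495. TC = 423 + 195 = 618. Profit = 495 − 618 = -¥123.
Shutting down would mean losing the fixed cost of ¥423, so operating at a loss of ¥123 is better by ¥300.

Profit = -¥123 at Q = 5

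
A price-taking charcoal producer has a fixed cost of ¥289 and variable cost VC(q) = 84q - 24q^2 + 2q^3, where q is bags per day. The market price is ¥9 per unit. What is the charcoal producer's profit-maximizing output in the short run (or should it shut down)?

Strip out fixed cost: VC = 84q - 24q^2 + 2q^3. Then AVC = 84 - 24q + 2q^2 and MC = 84 - 48q + 6q^2.
AVC is minimized where dAVC/dq = -24 + 4q = 0, at q = 6; min AVC = 84 - 24·6 + 2·6^2 = ¥12.
With P < min AVC (¥9 < ¥12), every unit sold adds to the loss.
Shutting down limits the loss to fixed cost, ¥289.

Shut down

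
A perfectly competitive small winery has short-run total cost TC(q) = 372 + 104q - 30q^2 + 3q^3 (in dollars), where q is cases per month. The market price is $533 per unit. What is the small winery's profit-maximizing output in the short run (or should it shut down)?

Variable cost is VC = 104q - 30q^2 + 3q^3, so AVC = VC/q = 104 - 30q + 3q^2 and MC = dTC/dq = 104 - 60q + 9q^2.
The AVC parabola has its vertex at q = 30/6 = 5, where AVC = 104 - 30·5 + 3·5^2 = $29.
Since P = $533 ≥ min AVC = $29, price covers variable cost and the firm should produce.
Set P = MC: 533 = 104 - 60q + 9q^2 → -429 - 60q + 9q^2 = 0. The roots are q = -13/3 and q = 11; the profit-maximizing output is on the rising part of MC, so q* = 11.
Check: AVC at q = 11 is $137 ≤ P, so revenue covers variable cost.
Profit = P·q − TC = 533·11 − 1879 = $3984.

Produce at q = 11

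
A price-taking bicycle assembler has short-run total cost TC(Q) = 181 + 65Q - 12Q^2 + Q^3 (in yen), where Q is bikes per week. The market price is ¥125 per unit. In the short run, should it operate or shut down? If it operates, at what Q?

Produce at Q = 10

Variable cost is VC = 65Q - 12Q^2 + Q^3, so AVC = VC/Q = 65 - 12Q + Q^2 and MC = dTC/dQ = 65 - 24Q + 3Q^2.
AVC hits its minimum where MC = AVC, at Q = 6, giving min AVC = 65 - 12·6 + 6^2 = ¥29.
Because ¥125 ≥ ¥29, revenue can cover variable cost; the firm operates.
P = MC gives -60 - 24Q + 3Q^2 = 0, with roots -2 and 10. Take the larger (rising MC): Q* = 10.
Check: AVC at Q = 10 is ¥45 ≤ P, so revenue covers variable cost.
Profit = P·Q − TC = 125·10 − 631 = ¥619.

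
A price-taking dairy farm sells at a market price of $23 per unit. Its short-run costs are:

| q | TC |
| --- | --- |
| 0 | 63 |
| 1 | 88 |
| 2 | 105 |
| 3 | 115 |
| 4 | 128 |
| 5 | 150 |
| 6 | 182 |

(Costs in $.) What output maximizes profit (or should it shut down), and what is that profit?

q = 5; profit = -$35

Profit at each row (π = 23q − TC): q=0: -63; q=1: -65; q=2: -59; q=3: -46; q=4: -36; q=5: -35; q=6: -44.
Profit is maximized at q = 5. AVC there is 87/5 = $17.40 ≤ P, so producing beats shutting down (which would give -$63).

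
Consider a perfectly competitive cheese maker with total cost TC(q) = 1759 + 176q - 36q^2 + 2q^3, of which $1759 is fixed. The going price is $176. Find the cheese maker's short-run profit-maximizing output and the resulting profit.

Profit = -$31 at q = 12

AVC = 176 - 36q + 2q^2 has its minimum $14 at q = 9; price $176 clears that bar, so the firm operates.
MC = 176 - 72q + 6q^2. Setting P = MC and taking the root on the rising branch gives q* = 12.
TR = 176·12 = 2112. TC = 1759 + 384 = 2143. Profit = 2112 − 2143 = -$31.
By producing, the firm covers all variable cost plus $1728 of fixed cost; shutting down would lose the full $1759.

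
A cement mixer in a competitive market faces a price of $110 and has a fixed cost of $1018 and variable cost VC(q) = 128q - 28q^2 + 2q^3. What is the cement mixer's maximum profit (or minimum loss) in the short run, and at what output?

AVC = 128 - 28q + 2q^2; min AVC = $30 at q = 7. Since P = $110 ≥ min AVC, the firm produces.
With MC = 128 - 56q + 6q^2, P = MC on the upward-sloping part at q* = 9.
TR = 110·9 = 990. TC = 1018 + 342 = 1360. Profit = 990 − 1360 = -$370.
Shutting down would mean losing the fixed cost of $1018, so operating at a loss of $370 is better by $648.

Profit = -$370 at q = 9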